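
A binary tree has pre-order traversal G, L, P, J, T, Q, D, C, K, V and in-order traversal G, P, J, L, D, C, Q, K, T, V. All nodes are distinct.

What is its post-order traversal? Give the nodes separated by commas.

J, P, C, D, K, Q, V, T, L, G

The first element of pre-order is the root; it splits in-order into left and right subtrees.
Root G: left subtree has 0 nodes { }, right has 9 {P, J, L, D, C, Q, K, T, V}.
  Root L: left subtree has 2 nodes {P, J}, right has 6 {D, C, Q, K, T, V}.
    Root P: left subtree has 0 nodes { }, right has 1 {J}.
    Root T: left subtree has 4 nodes {D, C, Q, K}, right has 1 {V}.
      Root Q: left subtree has 2 nodes {D, C}, right has 1 {K}.
        Root D: left subtree has 0 nodes { }, right has 1 {C}.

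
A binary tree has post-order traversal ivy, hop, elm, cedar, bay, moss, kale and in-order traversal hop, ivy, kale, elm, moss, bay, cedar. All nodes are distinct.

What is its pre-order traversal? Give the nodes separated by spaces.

kale hop ivy moss elm bay cedar

The last element of post-order is the root; it splits in-order into left and right subtrees.
Root kale: left subtree has 2 nodes {hop, ivy}, right has 4 {elm, moss, bay, cedar}.
  Root hop: left subtree has 0 nodes { }, right has 1 {ivy}.
  Root moss: left subtree has 1 node {elm}, right has 2 {bay, cedar}.
    Root bay: left subtree has 0 nodes { }, right has 1 {cedar}.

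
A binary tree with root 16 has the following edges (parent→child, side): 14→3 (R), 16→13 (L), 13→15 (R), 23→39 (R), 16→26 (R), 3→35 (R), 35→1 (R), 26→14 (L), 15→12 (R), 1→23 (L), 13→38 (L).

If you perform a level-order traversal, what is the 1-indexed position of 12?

7

Level-order visits nodes level by level from the root, left to right within each level.
Level 0: 16
Level 1: 13, 26
Level 2: 38, 15, 14
Level 3: 12, 3
Level 4: 35
Level 5: 1
Level 6: 23
Level 7: 39
Full level-order sequence: 16, 13, 26, 38, 15, 14, 12, 3, 35, 1, 23, 39.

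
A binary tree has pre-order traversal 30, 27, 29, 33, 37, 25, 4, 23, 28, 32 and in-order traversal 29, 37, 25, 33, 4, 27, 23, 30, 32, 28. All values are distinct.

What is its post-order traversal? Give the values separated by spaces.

25 37 4 33 29 23 27 32 28 30

The first element of pre-order is the root; it splits in-order into left and right subtrees.
Root 30: left subtree has 7 nodes {29, 37, 25, 33, 4, 27, 23}, right has 2 {32, 28}.
  Root 27: left subtree has 5 nodes {29, 37, 25, 33, 4}, right has 1 {23}.
    Root 29: left subtree has 0 nodes { }, right has 4 {37, 25, 33, 4}.
      Root 33: left subtree has 2 nodes {37, 25}, right has 1 {4}.
        Root 37: left subtree has 0 nodes { }, right has 1 {25}.
  Root 28: left subtree has 1 node {32}, right has 0 { }.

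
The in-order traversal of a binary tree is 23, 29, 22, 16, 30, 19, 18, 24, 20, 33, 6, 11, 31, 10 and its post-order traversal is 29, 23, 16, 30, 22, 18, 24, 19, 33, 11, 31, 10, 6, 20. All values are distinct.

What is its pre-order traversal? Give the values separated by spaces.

The last element of post-order is the root; it splits in-order into left and right subtrees.
Root 20: left subtree has 8 nodes {23, 29, 22, 16, 30, 19, 18, 24}, right has 5 {33, 6, 11, 31, 10}.
  Root 19: left subtree has 5 nodes {23, 29, 22, 16, 30}, right has 2 {18, 24}.
    Root 22: left subtree has 2 nodes {23, 29}, right has 2 {16, 30}.
      Root 23: left subtree has 0 nodes { }, right has 1 {29}.
      Root 30: left subtree has 1 node {16}, right has 0 { }.
    Root 24: left subtree has 1 node {18}, right has 0 { }.
  Root 6: left subtree has 1 node {33}, right has 3 {11, 31, 10}.
    Root 10: left subtree has 2 nodes {11, 31}, right has 0 { }.
      Root 31: left subtree has 1 node {11}, right has 0 { }.

20 19 22 23 29 30 16 24 18 6 33 10 31 11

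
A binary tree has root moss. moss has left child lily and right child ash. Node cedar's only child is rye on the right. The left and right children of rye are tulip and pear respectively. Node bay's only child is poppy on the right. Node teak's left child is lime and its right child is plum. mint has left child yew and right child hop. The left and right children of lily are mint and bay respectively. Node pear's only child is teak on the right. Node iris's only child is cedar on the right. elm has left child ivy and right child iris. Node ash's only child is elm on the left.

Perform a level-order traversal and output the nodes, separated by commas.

moss, lily, ash, mint, bay, elm, yew, hop, poppy, ivy, iris, cedar, rye, tulip, pear, teak, lime, plum

Level-order visits nodes level by level from the root, left to right within each level.
Level 0: moss
Level 1: lily, ash
Level 2: mint, bay, elm
Level 3: yew, hop, poppy, ivy, iris
Level 4: cedar
Level 5: rye
Level 6: tulip, pear
Level 7: teak
Level 8: lime, plum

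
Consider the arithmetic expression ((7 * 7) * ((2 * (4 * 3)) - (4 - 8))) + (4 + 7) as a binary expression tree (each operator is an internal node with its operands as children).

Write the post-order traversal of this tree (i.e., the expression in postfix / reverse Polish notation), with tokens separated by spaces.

Post-order on an expression tree gives postfix notation: for each operator, emit left operand, right operand, then the operator.

7 7 * 2 4 3 * * 4 8 - - * 4 7 + +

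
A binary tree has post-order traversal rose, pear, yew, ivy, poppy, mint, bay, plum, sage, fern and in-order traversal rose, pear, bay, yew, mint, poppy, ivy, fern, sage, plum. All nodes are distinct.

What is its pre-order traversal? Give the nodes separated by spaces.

The last element of post-order is the root; it splits in-order into left and right subtrees.
Root fern: left subtree has 7 nodes {rose, pear, bay, yew, mint, poppy, ivy}, right has 2 {sage, plum}.
  Root bay: left subtree has 2 nodes {rose, pear}, right has 4 {yew, mint, poppy, ivy}.
    Root pear: left subtree has 1 node {rose}, right has 0 { }.
    Root mint: left subtree has 1 node {yew}, right has 2 {poppy, ivy}.
      Root poppy: left subtree has 0 nodes { }, right has 1 {ivy}.
  Root sage: left subtree has 0 nodes { }, right has 1 {plum}.

fern bay pear rose mint yew poppy ivy sage plum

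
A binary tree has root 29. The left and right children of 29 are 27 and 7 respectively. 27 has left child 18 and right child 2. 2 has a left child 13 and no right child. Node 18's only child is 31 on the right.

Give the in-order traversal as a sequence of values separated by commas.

In-order visits the left subtree, then the node, then the right subtree.
At 29: go left to 27.
  At 27: go left to 18.
    At 18: no left child.
    Visit 18.
    At 18: go right to 31.
      31 is a leaf — visit 31.
  Visit 27.
  At 27: go right to 2.
    At 2: go left to 13.
      13 is a leaf — visit 13.
    Visit 2.
    At 2: no right child.
Visit 29.
At 29: go right to 7.
  7 is a leaf — visit 7.

18, 31, 27, 13, 2, 29, 7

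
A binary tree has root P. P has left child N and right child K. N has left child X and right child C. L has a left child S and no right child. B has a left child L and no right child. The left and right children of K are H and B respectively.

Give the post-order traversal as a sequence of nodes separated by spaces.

Post-order visits the left subtree, then the right subtree, then the node.
At P: go left to N.
  At N: go left to X.
    X is a leaf — visit X.
  At N: go right to C.
    C is a leaf — visit C.
  Visit N.
At P: go right to K.
  At K: go left to H.
    H is a leaf — visit H.
  At K: go right to B.
    At B: go left to L.
      At L: go left to S.
        S is a leaf — visit S.
      At L: no right child.
      Visit L.
    At B: no right child.
    Visit B.
  Visit K.
Visit P.

X C N H S L B K P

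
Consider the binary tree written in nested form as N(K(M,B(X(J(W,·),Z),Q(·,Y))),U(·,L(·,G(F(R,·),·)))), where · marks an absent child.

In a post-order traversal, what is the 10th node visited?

R

Post-order visits the left subtree, then the right subtree, then the node.
At N: go left to K.
  At K: go left to M.
    M is a leaf — visit M.
  At K: go right to B.
    At B: go left to X.
      At X: go left to J.
        At J: go left to W.
          W is a leaf — visit W.
        At J: no right child.
        Visit J.
      At X: go right to Z.
        Z is a leaf — visit Z.
      Visit X.
    At B: go right to Q.
      At Q: no left child.
      At Q: go right to Y.
        Y is a leaf — visit Y.
      Visit Q.
    Visit B.
  Visit K.
At N: go right to U.
  At U: no left child.
  At U: go right to L.
    At L: no left child.
    At L: go right to G.
      At G: go left to F.
        At F: go left to R.
          R is a leaf — visit R.
        At F: no right child.
        Visit F.
      At G: no right child.
      Visit G.
    Visit L.
  Visit U.
Visit N.
Full post-order sequence: M, W, J, Z, X, Y, Q, B, K, R, F, G, L, U, N.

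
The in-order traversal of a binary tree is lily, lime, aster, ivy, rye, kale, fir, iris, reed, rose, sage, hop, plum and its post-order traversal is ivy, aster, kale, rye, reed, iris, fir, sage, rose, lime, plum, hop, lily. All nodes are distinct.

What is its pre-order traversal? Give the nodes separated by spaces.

lily hop lime rose fir rye aster ivy kale iris reed sage plum

The last element of post-order is the root; it splits in-order into left and right subtrees.
Root lily: left subtree has 0 nodes { }, right has 12 {lime, aster, ivy, rye, kale, fir, iris, reed, rose, sage, hop, plum}.
  Root hop: left subtree has 10 nodes {lime, aster, ivy, rye, kale, fir, iris, reed, rose, sage}, right has 1 {plum}.
    Root lime: left subtree has 0 nodes { }, right has 9 {aster, ivy, rye, kale, fir, iris, reed, rose, sage}.
      Root rose: left subtree has 7 nodes {aster, ivy, rye, kale, fir, iris, reed}, right has 1 {sage}.
        Root fir: left subtree has 4 nodes {aster, ivy, rye, kale}, right has 2 {iris, reed}.
          Root rye: left subtree has 2 nodes {aster, ivy}, right has 1 {kale}.
            Root aster: left subtree has 0 nodes { }, right has 1 {ivy}.
          Root iris: left subtree has 0 nodes { }, right has 1 {reed}.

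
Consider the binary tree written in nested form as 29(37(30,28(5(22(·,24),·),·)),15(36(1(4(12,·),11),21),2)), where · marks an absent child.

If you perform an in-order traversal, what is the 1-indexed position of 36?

12

In-order visits the left subtree, then the node, then the right subtree.
At 29: go left to 37.
  At 37: go left to 30.
    30 is a leaf — visit 30.
  Visit 37.
  At 37: go right to 28.
    At 28: go left to 5.
      At 5: go left to 22.
        At 22: no left child.
        Visit 22.
        At 22: go right to 24.
          24 is a leaf — visit 24.
      Visit 5.
      At 5: no right child.
    Visit 28.
    At 28: no right child.
Visit 29.
At 29: go right to 15.
  At 15: go left to 36.
    At 36: go left to 1.
      At 1: go left to 4.
        At 4: go left to 12.
          12 is a leaf — visit 12.
        Visit 4.
        At 4: no right child.
      Visit 1.
      At 1: go right to 11.
        11 is a leaf — visit 11.
    Visit 36.
    At 36: go right to 21.
      21 is a leaf — visit 21.
  Visit 15.
  At 15: go right to 2.
    2 is a leaf — visit 2.
Full in-order sequence: 30, 37, 22, 24, 5, 28, 29, 12, 4, 1, 11, 36, 21, 15, 2.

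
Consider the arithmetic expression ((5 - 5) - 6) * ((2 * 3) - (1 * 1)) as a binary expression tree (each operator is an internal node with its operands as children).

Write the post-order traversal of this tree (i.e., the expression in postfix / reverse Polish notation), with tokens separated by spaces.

Post-order on an expression tree gives postfix notation: for each operator, emit left operand, right operand, then the operator.

5 5 - 6 - 2 3 * 1 1 * - *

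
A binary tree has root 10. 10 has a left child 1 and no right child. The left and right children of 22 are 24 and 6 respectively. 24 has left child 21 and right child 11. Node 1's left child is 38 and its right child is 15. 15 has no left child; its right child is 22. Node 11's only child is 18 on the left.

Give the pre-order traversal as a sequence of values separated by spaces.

10 1 38 15 22 24 21 11 18 6

Pre-order visits the node, then its left subtree, then its right subtree.
Visit 10.
At 10: go left to 1.
  Visit 1.
  At 1: go left to 38.
    38 is a leaf — visit 38.
  At 1: go right to 15.
    Visit 15.
    At 15: no left child.
    At 15: go right to 22.
      Visit 22.
      At 22: go left to 24.
        Visit 24.
        At 24: go left to 21.
          21 is a leaf — visit 21.
        At 24: go right to 11.
          Visit 11.
          At 11: go left to 18.
            18 is a leaf — visit 18.
          At 11: no right child.
      At 22: go right to 6.
        6 is a leaf — visit 6.
At 10: no right child.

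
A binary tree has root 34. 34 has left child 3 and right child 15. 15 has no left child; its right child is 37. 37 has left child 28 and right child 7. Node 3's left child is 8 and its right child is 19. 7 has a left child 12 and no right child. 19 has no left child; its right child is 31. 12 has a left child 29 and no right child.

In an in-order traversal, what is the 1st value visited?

8

In-order visits the left subtree, then the node, then the right subtree.
At 34: go left to 3.
  At 3: go left to 8.
    8 is a leaf — visit 8.
  Visit 3.
  At 3: go right to 19.
    At 19: no left child.
    Visit 19.
    At 19: go right to 31.
      31 is a leaf — visit 31.
Visit 34.
At 34: go right to 15.
  At 15: no left child.
  Visit 15.
  At 15: go right to 37.
    At 37: go left to 28.
      28 is a leaf — visit 28.
    Visit 37.
    At 37: go right to 7.
      At 7: go left to 12.
        At 12: go left to 29.
          29 is a leaf — visit 29.
        Visit 12.
        At 12: no right child.
      Visit 7.
      At 7: no right child.
Full in-order sequence: 8, 3, 19, 31, 34, 15, 28, 37, 29, 12, 7.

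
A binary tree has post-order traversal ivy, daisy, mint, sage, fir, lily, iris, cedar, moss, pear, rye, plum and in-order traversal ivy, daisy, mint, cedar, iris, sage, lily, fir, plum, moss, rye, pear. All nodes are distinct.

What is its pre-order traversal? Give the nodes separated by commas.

plum, cedar, mint, daisy, ivy, iris, lily, sage, fir, rye, moss, pear

The last element of post-order is the root; it splits in-order into left and right subtrees.
Root plum: left subtree has 8 nodes {ivy, daisy, mint, cedar, iris, sage, lily, fir}, right has 3 {moss, rye, pear}.
  Root cedar: left subtree has 3 nodes {ivy, daisy, mint}, right has 4 {iris, sage, lily, fir}.
    Root mint: left subtree has 2 nodes {ivy, daisy}, right has 0 { }.
      Root daisy: left subtree has 1 node {ivy}, right has 0 { }.
    Root iris: left subtree has 0 nodes { }, right has 3 {sage, lily, fir}.
      Root lily: left subtree has 1 node {sage}, right has 1 {fir}.
  Root rye: left subtree has 1 node {moss}, right has 1 {pear}.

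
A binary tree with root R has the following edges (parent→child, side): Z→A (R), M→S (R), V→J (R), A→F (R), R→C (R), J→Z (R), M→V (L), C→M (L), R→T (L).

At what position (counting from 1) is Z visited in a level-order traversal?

Level-order visits nodes level by level from the root, left to right within each level.
Level 0: R
Level 1: T, C
Level 2: M
Level 3: V, S
Level 4: J
Level 5: Z
Level 6: A
Level 7: F
Full level-order sequence: R, T, C, M, V, S, J, Z, A, F.

8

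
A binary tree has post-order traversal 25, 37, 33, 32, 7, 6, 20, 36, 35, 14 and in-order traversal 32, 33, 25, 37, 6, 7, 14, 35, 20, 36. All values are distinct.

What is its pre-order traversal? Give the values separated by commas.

14, 6, 32, 33, 37, 25, 7, 35, 36, 20

The last element of post-order is the root; it splits in-order into left and right subtrees.
Root 14: left subtree has 6 nodes {32, 33, 25, 37, 6, 7}, right has 3 {35, 20, 36}.
  Root 6: left subtree has 4 nodes {32, 33, 25, 37}, right has 1 {7}.
    Root 32: left subtree has 0 nodes { }, right has 3 {33, 25, 37}.
      Root 33: left subtree has 0 nodes { }, right has 2 {25, 37}.
        Root 37: left subtree has 1 node {25}, right has 0 { }.
  Root 35: left subtree has 0 nodes { }, right has 2 {20, 36}.
    Root 36: left subtree has 1 node {20}, right has 0 { }.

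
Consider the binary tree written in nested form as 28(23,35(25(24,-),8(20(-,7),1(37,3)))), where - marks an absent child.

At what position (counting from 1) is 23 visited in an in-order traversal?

In-order visits the left subtree, then the node, then the right subtree.
At 28: go left to 23.
  23 is a leaf — visit 23.
Visit 28.
At 28: go right to 35.
  At 35: go left to 25.
    At 25: go left to 24.
      24 is a leaf — visit 24.
    Visit 25.
    At 25: no right child.
  Visit 35.
  At 35: go right to 8.
    At 8: go left to 20.
      At 20: no left child.
      Visit 20.
      At 20: go right to 7.
        7 is a leaf — visit 7.
    Visit 8.
    At 8: go right to 1.
      At 1: go left to 37.
        37 is a leaf — visit 37.
      Visit 1.
      At 1: go right to 3.
        3 is a leaf — visit 3.
Full in-order sequence: 23, 28, 24, 25, 35, 20, 7, 8, 37, 1, 3.

1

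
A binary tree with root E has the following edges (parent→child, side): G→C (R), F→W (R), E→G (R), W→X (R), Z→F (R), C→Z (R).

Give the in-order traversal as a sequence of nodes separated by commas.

E, G, C, Z, F, W, X

In-order visits the left subtree, then the node, then the right subtree.
At E: no left child.
Visit E.
At E: go right to G.
  At G: no left child.
  Visit G.
  At G: go right to C.
    At C: no left child.
    Visit C.
    At C: go right to Z.
      At Z: no left child.
      Visit Z.
      At Z: go right to F.
        At F: no left child.
        Visit F.
        At F: go right to W.
          At W: no left child.
          Visit W.
          At W: go right to X.
            X is a leaf — visit X.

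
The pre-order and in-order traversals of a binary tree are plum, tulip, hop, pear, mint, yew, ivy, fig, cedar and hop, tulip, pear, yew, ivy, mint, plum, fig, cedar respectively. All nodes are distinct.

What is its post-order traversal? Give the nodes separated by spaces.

hop ivy yew mint pear tulip cedar fig plum

The first element of pre-order is the root; it splits in-order into left and right subtrees.
Root plum: left subtree has 6 nodes {hop, tulip, pear, yew, ivy, mint}, right has 2 {fig, cedar}.
  Root tulip: left subtree has 1 node {hop}, right has 4 {pear, yew, ivy, mint}.
    Root pear: left subtree has 0 nodes { }, right has 3 {yew, ivy, mint}.
      Root mint: left subtree has 2 nodes {yew, ivy}, right has 0 { }.
        Root yew: left subtree has 0 nodes { }, right has 1 {ivy}.
  Root fig: left subtree has 0 nodes { }, right has 1 {cedar}.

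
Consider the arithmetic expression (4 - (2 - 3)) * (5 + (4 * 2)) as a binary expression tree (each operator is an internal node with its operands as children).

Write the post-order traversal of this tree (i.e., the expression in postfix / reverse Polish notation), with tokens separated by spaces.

4 2 3 - - 5 4 2 * + *

Post-order on an expression tree gives postfix notation: for each operator, emit left operand, right operand, then the operator.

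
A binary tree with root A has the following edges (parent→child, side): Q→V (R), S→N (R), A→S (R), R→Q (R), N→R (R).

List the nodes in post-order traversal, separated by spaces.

V Q R N S A

Post-order visits the left subtree, then the right subtree, then the node.
At A: no left child.
At A: go right to S.
  At S: no left child.
  At S: go right to N.
    At N: no left child.
    At N: go right to R.
      At R: no left child.
      At R: go right to Q.
        At Q: no left child.
        At Q: go right to V.
          V is a leaf — visit V.
        Visit Q.
      Visit R.
    Visit N.
  Visit S.
Visit A.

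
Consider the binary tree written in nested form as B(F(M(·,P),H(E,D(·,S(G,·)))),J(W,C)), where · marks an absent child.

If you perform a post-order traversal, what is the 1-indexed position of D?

Post-order visits the left subtree, then the right subtree, then the node.
At B: go left to F.
  At F: go left to M.
    At M: no left child.
    At M: go right to P.
      P is a leaf — visit P.
    Visit M.
  At F: go right to H.
    At H: go left to E.
      E is a leaf — visit E.
    At H: go right to D.
      At D: no left child.
      At D: go right to S.
        At S: go left to G.
          G is a leaf — visit G.
        At S: no right child.
        Visit S.
      Visit D.
    Visit H.
  Visit F.
At B: go right to J.
  At J: go left to W.
    W is a leaf — visit W.
  At J: go right to C.
    C is a leaf — visit C.
  Visit J.
Visit B.
Full post-order sequence: P, M, E, G, S, D, H, F, W, C, J, B.

6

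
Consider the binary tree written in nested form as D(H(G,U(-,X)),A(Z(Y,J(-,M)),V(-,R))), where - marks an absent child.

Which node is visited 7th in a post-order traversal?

Post-order visits the left subtree, then the right subtree, then the node.
At D: go left to H.
  At H: go left to G.
    G is a leaf — visit G.
  At H: go right to U.
    At U: no left child.
    At U: go right to X.
      X is a leaf — visit X.
    Visit U.
  Visit H.
At D: go right to A.
  At A: go left to Z.
    At Z: go left to Y.
      Y is a leaf — visit Y.
    At Z: go right to J.
      At J: no left child.
      At J: go right to M.
        M is a leaf — visit M.
      Visit J.
    Visit Z.
  At A: go right to V.
    At V: no left child.
    At V: go right to R.
      R is a leaf — visit R.
    Visit V.
  Visit A.
Visit D.
Full post-order sequence: G, X, U, H, Y, M, J, Z, R, V, A, D.

J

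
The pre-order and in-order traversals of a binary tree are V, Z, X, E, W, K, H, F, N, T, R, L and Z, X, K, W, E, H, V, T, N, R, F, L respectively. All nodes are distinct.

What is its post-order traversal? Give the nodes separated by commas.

K, W, H, E, X, Z, T, R, N, L, F, V

The first element of pre-order is the root; it splits in-order into left and right subtrees.
Root V: left subtree has 6 nodes {Z, X, K, W, E, H}, right has 5 {T, N, R, F, L}.
  Root Z: left subtree has 0 nodes { }, right has 5 {X, K, W, E, H}.
    Root X: left subtree has 0 nodes { }, right has 4 {K, W, E, H}.
      Root E: left subtree has 2 nodes {K, W}, right has 1 {H}.
        Root W: left subtree has 1 node {K}, right has 0 { }.
  Root F: left subtree has 3 nodes {T, N, R}, right has 1 {L}.
    Root N: left subtree has 1 node {T}, right has 1 {R}.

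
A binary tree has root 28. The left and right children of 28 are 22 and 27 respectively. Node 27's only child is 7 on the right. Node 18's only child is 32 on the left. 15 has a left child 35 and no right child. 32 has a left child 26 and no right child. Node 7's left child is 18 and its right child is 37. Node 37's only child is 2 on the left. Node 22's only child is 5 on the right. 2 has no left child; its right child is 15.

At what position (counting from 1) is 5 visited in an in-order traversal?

2

In-order visits the left subtree, then the node, then the right subtree.
At 28: go left to 22.
  At 22: no left child.
  Visit 22.
  At 22: go right to 5.
    5 is a leaf — visit 5.
Visit 28.
At 28: go right to 27.
  At 27: no left child.
  Visit 27.
  At 27: go right to 7.
    At 7: go left to 18.
      At 18: go left to 32.
        At 32: go left to 26.
          26 is a leaf — visit 26.
        Visit 32.
        At 32: no right child.
      Visit 18.
      At 18: no right child.
    Visit 7.
    At 7: go right to 37.
      At 37: go left to 2.
        At 2: no left child.
        Visit 2.
        At 2: go right to 15.
          At 15: go left to 35.
            35 is a leaf — visit 35.
          Visit 15.
          At 15: no right child.
      Visit 37.
      At 37: no right child.
Full in-order sequence: 22, 5, 28, 27, 26, 32, 18, 7, 2, 35, 15, 37.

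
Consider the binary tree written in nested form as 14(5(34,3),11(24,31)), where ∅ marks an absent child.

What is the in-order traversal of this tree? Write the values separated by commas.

In-order visits the left subtree, then the node, then the right subtree.
At 14: go left to 5.
  At 5: go left to 34.
    34 is a leaf — visit 34.
  Visit 5.
  At 5: go right to 3.
    3 is a leaf — visit 3.
Visit 14.
At 14: go right to 11.
  At 11: go left to 24.
    24 is a leaf — visit 24.
  Visit 11.
  At 11: go right to 31.
    31 is a leaf — visit 31.

34, 5, 3, 14, 24, 11, 31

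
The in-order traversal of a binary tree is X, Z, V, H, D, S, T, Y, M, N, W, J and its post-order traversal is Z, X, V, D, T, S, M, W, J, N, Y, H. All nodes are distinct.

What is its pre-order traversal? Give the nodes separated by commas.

H, V, X, Z, Y, S, D, T, N, M, J, W

The last element of post-order is the root; it splits in-order into left and right subtrees.
Root H: left subtree has 3 nodes {X, Z, V}, right has 8 {D, S, T, Y, M, N, W, J}.
  Root V: left subtree has 2 nodes {X, Z}, right has 0 { }.
    Root X: left subtree has 0 nodes { }, right has 1 {Z}.
  Root Y: left subtree has 3 nodes {D, S, T}, right has 4 {M, N, W, J}.
    Root S: left subtree has 1 node {D}, right has 1 {T}.
    Root N: left subtree has 1 node {M}, right has 2 {W, J}.
      Root J: left subtree has 1 node {W}, right has 0 { }.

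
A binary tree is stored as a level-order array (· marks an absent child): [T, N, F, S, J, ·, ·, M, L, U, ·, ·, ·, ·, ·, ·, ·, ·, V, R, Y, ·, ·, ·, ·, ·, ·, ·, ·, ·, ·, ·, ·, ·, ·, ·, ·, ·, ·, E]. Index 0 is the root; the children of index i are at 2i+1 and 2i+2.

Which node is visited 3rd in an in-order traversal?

L

In-order visits the left subtree, then the node, then the right subtree.
At T: go left to N.
  At N: go left to S.
    At S: go left to M.
      M is a leaf — visit M.
    Visit S.
    At S: go right to L.
      At L: no left child.
      Visit L.
      At L: go right to V.
        V is a leaf — visit V.
  Visit N.
  At N: go right to J.
    At J: go left to U.
      At U: go left to R.
        At R: go left to E.
          E is a leaf — visit E.
        Visit R.
        At R: no right child.
      Visit U.
      At U: go right to Y.
        Y is a leaf — visit Y.
    Visit J.
    At J: no right child.
Visit T.
At T: go right to F.
  F is a leaf — visit F.
Full in-order sequence: M, S, L, V, N, E, R, U, Y, J, T, F.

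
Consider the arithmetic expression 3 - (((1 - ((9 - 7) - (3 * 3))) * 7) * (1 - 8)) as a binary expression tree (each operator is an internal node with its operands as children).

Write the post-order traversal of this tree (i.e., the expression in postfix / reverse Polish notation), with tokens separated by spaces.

Post-order on an expression tree gives postfix notation: for each operator, emit left operand, right operand, then the operator.

3 1 9 7 - 3 3 * - - 7 * 1 8 - * -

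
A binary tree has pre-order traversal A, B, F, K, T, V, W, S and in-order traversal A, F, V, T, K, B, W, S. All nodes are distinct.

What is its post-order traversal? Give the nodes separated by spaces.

The first element of pre-order is the root; it splits in-order into left and right subtrees.
Root A: left subtree has 0 nodes { }, right has 7 {F, V, T, K, B, W, S}.
  Root B: left subtree has 4 nodes {F, V, T, K}, right has 2 {W, S}.
    Root F: left subtree has 0 nodes { }, right has 3 {V, T, K}.
      Root K: left subtree has 2 nodes {V, T}, right has 0 { }.
        Root T: left subtree has 1 node {V}, right has 0 { }.
    Root W: left subtree has 0 nodes { }, right has 1 {S}.

V T K F S W B A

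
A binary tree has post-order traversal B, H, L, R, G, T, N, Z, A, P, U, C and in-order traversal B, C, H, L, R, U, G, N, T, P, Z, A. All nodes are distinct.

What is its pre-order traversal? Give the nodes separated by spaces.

The last element of post-order is the root; it splits in-order into left and right subtrees.
Root C: left subtree has 1 node {B}, right has 10 {H, L, R, U, G, N, T, P, Z, A}.
  Root U: left subtree has 3 nodes {H, L, R}, right has 6 {G, N, T, P, Z, A}.
    Root R: left subtree has 2 nodes {H, L}, right has 0 { }.
      Root L: left subtree has 1 node {H}, right has 0 { }.
    Root P: left subtree has 3 nodes {G, N, T}, right has 2 {Z, A}.
      Root N: left subtree has 1 node {G}, right has 1 {T}.
      Root A: left subtree has 1 node {Z}, right has 0 { }.

C B U R L H P N G T A Z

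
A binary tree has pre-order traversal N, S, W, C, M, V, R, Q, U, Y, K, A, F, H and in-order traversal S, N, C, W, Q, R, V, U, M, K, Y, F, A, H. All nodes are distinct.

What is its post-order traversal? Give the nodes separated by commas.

The first element of pre-order is the root; it splits in-order into left and right subtrees.
Root N: left subtree has 1 node {S}, right has 12 {C, W, Q, R, V, U, M, K, Y, F, A, H}.
  Root W: left subtree has 1 node {C}, right has 10 {Q, R, V, U, M, K, Y, F, A, H}.
    Root M: left subtree has 4 nodes {Q, R, V, U}, right has 5 {K, Y, F, A, H}.
      Root V: left subtree has 2 nodes {Q, R}, right has 1 {U}.
        Root R: left subtree has 1 node {Q}, right has 0 { }.
      Root Y: left subtree has 1 node {K}, right has 3 {F, A, H}.
        Root A: left subtree has 1 node {F}, right has 1 {H}.

S, C, Q, R, U, V, K, F, H, A, Y, M, W, N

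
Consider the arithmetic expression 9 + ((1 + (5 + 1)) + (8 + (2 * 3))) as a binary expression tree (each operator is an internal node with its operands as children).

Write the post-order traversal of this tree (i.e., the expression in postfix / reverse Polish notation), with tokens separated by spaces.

9 1 5 1 + + 8 2 3 * + + +

Post-order on an expression tree gives postfix notation: for each operator, emit left operand, right operand, then the operator.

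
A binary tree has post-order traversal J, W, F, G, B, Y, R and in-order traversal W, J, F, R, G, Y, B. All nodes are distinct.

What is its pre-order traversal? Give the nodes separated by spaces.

R F W J Y G B

The last element of post-order is the root; it splits in-order into left and right subtrees.
Root R: left subtree has 3 nodes {W, J, F}, right has 3 {G, Y, B}.
  Root F: left subtree has 2 nodes {W, J}, right has 0 { }.
    Root W: left subtree has 0 nodes { }, right has 1 {J}.
  Root Y: left subtree has 1 node {G}, right has 1 {B}.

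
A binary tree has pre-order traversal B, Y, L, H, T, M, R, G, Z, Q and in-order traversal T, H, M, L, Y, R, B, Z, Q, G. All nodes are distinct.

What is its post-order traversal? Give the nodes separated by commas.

T, M, H, L, R, Y, Q, Z, G, B

The first element of pre-order is the root; it splits in-order into left and right subtrees.
Root B: left subtree has 6 nodes {T, H, M, L, Y, R}, right has 3 {Z, Q, G}.
  Root Y: left subtree has 4 nodes {T, H, M, L}, right has 1 {R}.
    Root L: left subtree has 3 nodes {T, H, M}, right has 0 { }.
      Root H: left subtree has 1 node {T}, right has 1 {M}.
  Root G: left subtree has 2 nodes {Z, Q}, right has 0 { }.
    Root Z: left subtree has 0 nodes { }, right has 1 {Q}.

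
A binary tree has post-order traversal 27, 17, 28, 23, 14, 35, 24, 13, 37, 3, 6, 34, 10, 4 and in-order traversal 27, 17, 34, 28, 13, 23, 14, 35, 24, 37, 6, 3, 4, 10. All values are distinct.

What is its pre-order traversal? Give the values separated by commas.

The last element of post-order is the root; it splits in-order into left and right subtrees.
Root 4: left subtree has 12 nodes {27, 17, 34, 28, 13, 23, 14, 35, 24, 37, 6, 3}, right has 1 {10}.
  Root 34: left subtree has 2 nodes {27, 17}, right has 9 {28, 13, 23, 14, 35, 24, 37, 6, 3}.
    Root 17: left subtree has 1 node {27}, right has 0 { }.
    Root 6: left subtree has 7 nodes {28, 13, 23, 14, 35, 24, 37}, right has 1 {3}.
      Root 37: left subtree has 6 nodes {28, 13, 23, 14, 35, 24}, right has 0 { }.
        Root 13: left subtree has 1 node {28}, right has 4 {23, 14, 35, 24}.
          Root 24: left subtree has 3 nodes {23, 14, 35}, right has 0 { }.
            Root 35: left subtree has 2 nodes {23, 14}, right has 0 { }.
              Root 14: left subtree has 1 node {23}, right has 0 { }.

4, 34, 17, 27, 6, 37, 13, 28, 24, 35, 14, 23, 3, 10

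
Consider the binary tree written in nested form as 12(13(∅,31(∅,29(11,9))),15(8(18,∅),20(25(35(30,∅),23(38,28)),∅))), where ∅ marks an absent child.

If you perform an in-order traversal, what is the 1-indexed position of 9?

5

In-order visits the left subtree, then the node, then the right subtree.
At 12: go left to 13.
  At 13: no left child.
  Visit 13.
  At 13: go right to 31.
    At 31: no left child.
    Visit 31.
    At 31: go right to 29.
      At 29: go left to 11.
        11 is a leaf — visit 11.
      Visit 29.
      At 29: go right to 9.
        9 is a leaf — visit 9.
Visit 12.
At 12: go right to 15.
  At 15: go left to 8.
    At 8: go left to 18.
      18 is a leaf — visit 18.
    Visit 8.
    At 8: no right child.
  Visit 15.
  At 15: go right to 20.
    At 20: go left to 25.
      At 25: go left to 35.
        At 35: go left to 30.
          30 is a leaf — visit 30.
        Visit 35.
        At 35: no right child.
      Visit 25.
      At 25: go right to 23.
        At 23: go left to 38.
          38 is a leaf — visit 38.
        Visit 23.
        At 23: go right to 28.
          28 is a leaf — visit 28.
    Visit 20.
    At 20: no right child.
Full in-order sequence: 13, 31, 11, 29, 9, 12, 18, 8, 15, 30, 35, 25, 38, 23, 28, 20.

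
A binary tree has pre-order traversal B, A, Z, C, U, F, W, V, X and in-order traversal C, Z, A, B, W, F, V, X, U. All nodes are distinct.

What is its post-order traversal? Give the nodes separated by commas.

C, Z, A, W, X, V, F, U, B

The first element of pre-order is the root; it splits in-order into left and right subtrees.
Root B: left subtree has 3 nodes {C, Z, A}, right has 5 {W, F, V, X, U}.
  Root A: left subtree has 2 nodes {C, Z}, right has 0 { }.
    Root Z: left subtree has 1 node {C}, right has 0 { }.
  Root U: left subtree has 4 nodes {W, F, V, X}, right has 0 { }.
    Root F: left subtree has 1 node {W}, right has 2 {V, X}.
      Root V: left subtree has 0 nodes { }, right has 1 {X}.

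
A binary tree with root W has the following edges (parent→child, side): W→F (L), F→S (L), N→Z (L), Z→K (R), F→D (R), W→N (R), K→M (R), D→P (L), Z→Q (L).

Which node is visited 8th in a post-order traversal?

Z

Post-order visits the left subtree, then the right subtree, then the node.
At W: go left to F.
  At F: go left to S.
    S is a leaf — visit S.
  At F: go right to D.
    At D: go left to P.
      P is a leaf — visit P.
    At D: no right child.
    Visit D.
  Visit F.
At W: go right to N.
  At N: go left to Z.
    At Z: go left to Q.
      Q is a leaf — visit Q.
    At Z: go right to K.
      At K: no left child.
      At K: go right to M.
        M is a leaf — visit M.
      Visit K.
    Visit Z.
  At N: no right child.
  Visit N.
Visit W.
Full post-order sequence: S, P, D, F, Q, M, K, Z, N, W.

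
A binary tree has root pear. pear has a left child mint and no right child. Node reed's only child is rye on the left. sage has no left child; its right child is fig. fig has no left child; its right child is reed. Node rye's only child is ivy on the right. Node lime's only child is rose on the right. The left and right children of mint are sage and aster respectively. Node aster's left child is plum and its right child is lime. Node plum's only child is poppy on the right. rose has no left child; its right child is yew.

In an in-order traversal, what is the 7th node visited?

In-order visits the left subtree, then the node, then the right subtree.
At pear: go left to mint.
  At mint: go left to sage.
    At sage: no left child.
    Visit sage.
    At sage: go right to fig.
      At fig: no left child.
      Visit fig.
      At fig: go right to reed.
        At reed: go left to rye.
          At rye: no left child.
          Visit rye.
          At rye: go right to ivy.
            ivy is a leaf — visit ivy.
        Visit reed.
        At reed: no right child.
  Visit mint.
  At mint: go right to aster.
    At aster: go left to plum.
      At plum: no left child.
      Visit plum.
      At plum: go right to poppy.
        poppy is a leaf — visit poppy.
    Visit aster.
    At aster: go right to lime.
      At lime: no left child.
      Visit lime.
      At lime: go right to rose.
        At rose: no left child.
        Visit rose.
        At rose: go right to yew.
          yew is a leaf — visit yew.
Visit pear.
At pear: no right child.
Full in-order sequence: sage, fig, rye, ivy, reed, mint, plum, poppy, aster, lime, rose, yew, pear.

plum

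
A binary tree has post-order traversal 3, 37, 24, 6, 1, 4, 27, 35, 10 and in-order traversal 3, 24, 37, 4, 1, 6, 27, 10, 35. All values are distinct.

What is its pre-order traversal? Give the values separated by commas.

10, 27, 4, 24, 3, 37, 1, 6, 35

The last element of post-order is the root; it splits in-order into left and right subtrees.
Root 10: left subtree has 7 nodes {3, 24, 37, 4, 1, 6, 27}, right has 1 {35}.
  Root 27: left subtree has 6 nodes {3, 24, 37, 4, 1, 6}, right has 0 { }.
    Root 4: left subtree has 3 nodes {3, 24, 37}, right has 2 {1, 6}.
      Root 24: left subtree has 1 node {3}, right has 1 {37}.
      Root 1: left subtree has 0 nodes { }, right has 1 {6}.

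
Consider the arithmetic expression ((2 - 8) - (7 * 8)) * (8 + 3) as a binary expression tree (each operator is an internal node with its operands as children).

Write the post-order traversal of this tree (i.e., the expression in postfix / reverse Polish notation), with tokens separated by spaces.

Post-order on an expression tree gives postfix notation: for each operator, emit left operand, right operand, then the operator.

2 8 - 7 8 * - 8 3 + *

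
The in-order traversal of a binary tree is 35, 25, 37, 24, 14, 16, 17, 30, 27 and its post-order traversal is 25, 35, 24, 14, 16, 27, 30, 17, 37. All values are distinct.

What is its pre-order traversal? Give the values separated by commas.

37, 35, 25, 17, 16, 14, 24, 30, 27

The last element of post-order is the root; it splits in-order into left and right subtrees.
Root 37: left subtree has 2 nodes {35, 25}, right has 6 {24, 14, 16, 17, 30, 27}.
  Root 35: left subtree has 0 nodes { }, right has 1 {25}.
  Root 17: left subtree has 3 nodes {24, 14, 16}, right has 2 {30, 27}.
    Root 16: left subtree has 2 nodes {24, 14}, right has 0 { }.
      Root 14: left subtree has 1 node {24}, right has 0 { }.
    Root 30: left subtree has 0 nodes { }, right has 1 {27}.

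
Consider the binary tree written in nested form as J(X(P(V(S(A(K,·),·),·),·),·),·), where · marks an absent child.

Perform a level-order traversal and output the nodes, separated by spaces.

Level-order visits nodes level by level from the root, left to right within each level.
Level 0: J
Level 1: X
Level 2: P
Level 3: V
Level 4: S
Level 5: A
Level 6: K

J X P V S A K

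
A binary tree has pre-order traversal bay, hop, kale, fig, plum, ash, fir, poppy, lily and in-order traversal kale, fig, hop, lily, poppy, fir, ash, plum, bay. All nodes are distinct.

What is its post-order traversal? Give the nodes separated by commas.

The first element of pre-order is the root; it splits in-order into left and right subtrees.
Root bay: left subtree has 8 nodes {kale, fig, hop, lily, poppy, fir, ash, plum}, right has 0 { }.
  Root hop: left subtree has 2 nodes {kale, fig}, right has 5 {lily, poppy, fir, ash, plum}.
    Root kale: left subtree has 0 nodes { }, right has 1 {fig}.
    Root plum: left subtree has 4 nodes {lily, poppy, fir, ash}, right has 0 { }.
      Root ash: left subtree has 3 nodes {lily, poppy, fir}, right has 0 { }.
        Root fir: left subtree has 2 nodes {lily, poppy}, right has 0 { }.
          Root poppy: left subtree has 1 node {lily}, right has 0 { }.

fig, kale, lily, poppy, fir, ash, plum, hop, bay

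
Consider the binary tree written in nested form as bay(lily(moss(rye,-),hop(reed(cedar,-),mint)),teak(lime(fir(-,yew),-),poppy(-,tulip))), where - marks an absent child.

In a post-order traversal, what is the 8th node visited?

Post-order visits the left subtree, then the right subtree, then the node.
At bay: go left to lily.
  At lily: go left to moss.
    At moss: go left to rye.
      rye is a leaf — visit rye.
    At moss: no right child.
    Visit moss.
  At lily: go right to hop.
    At hop: go left to reed.
      At reed: go left to cedar.
        cedar is a leaf — visit cedar.
      At reed: no right child.
      Visit reed.
    At hop: go right to mint.
      mint is a leaf — visit mint.
    Visit hop.
  Visit lily.
At bay: go right to teak.
  At teak: go left to lime.
    At lime: go left to fir.
      At fir: no left child.
      At fir: go right to yew.
        yew is a leaf — visit yew.
      Visit fir.
    At lime: no right child.
    Visit lime.
  At teak: go right to poppy.
    At poppy: no left child.
    At poppy: go right to tulip.
      tulip is a leaf — visit tulip.
    Visit poppy.
  Visit teak.
Visit bay.
Full post-order sequence: rye, moss, cedar, reed, mint, hop, lily, yew, fir, lime, tulip, poppy, teak, bay.

yew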